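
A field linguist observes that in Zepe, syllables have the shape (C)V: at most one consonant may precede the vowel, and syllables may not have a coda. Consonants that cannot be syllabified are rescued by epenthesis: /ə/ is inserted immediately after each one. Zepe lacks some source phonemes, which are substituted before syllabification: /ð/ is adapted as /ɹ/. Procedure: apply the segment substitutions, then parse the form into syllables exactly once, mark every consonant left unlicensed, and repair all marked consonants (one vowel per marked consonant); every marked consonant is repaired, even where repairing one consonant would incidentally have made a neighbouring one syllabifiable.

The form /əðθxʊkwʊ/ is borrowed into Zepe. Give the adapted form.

əɹəθəxʊkəwʊ

Substitution: /ð/ → /ɹ/, giving /əɹθxʊkwʊ/.
The consonants /ɹ/, /θ/, /k/ cannot be parsed into a legal (C)V syllable (no codas are permitted; onsets are limited to one consonant).
Each unlicensed consonant becomes the onset of a new syllable: /ɹ/ → /ɹə/, /θ/ → /θə/, /k/ → /kə/.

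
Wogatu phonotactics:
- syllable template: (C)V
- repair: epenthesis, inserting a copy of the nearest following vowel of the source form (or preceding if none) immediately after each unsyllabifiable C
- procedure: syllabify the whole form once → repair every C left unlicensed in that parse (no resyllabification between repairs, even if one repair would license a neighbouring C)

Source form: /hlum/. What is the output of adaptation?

The consonants /h/, /m/ cannot be parsed into a legal (C)V syllable (no codas are permitted; onsets are limited to one consonant).
Epenthesis after each stranded consonant: /h/ → /hu/, /m/ → /mu/.

hulumu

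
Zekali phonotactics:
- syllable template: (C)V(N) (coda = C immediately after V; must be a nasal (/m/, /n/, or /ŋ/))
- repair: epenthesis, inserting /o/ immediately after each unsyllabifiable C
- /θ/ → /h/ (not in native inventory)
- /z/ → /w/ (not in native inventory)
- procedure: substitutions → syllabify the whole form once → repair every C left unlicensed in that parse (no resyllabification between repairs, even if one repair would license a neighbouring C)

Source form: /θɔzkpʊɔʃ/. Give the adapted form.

Substitution: /θ/ → /h/, /z/ → /w/, giving /hɔwkpʊɔʃ/.
Under (C)V(N), the unsyllabifiable consonants are /w/, /k/, /ʃ/ (only a nasal (/m/, /n/, or /ŋ/) is licensed in coda position; onsets are limited to one consonant).
Epenthesis after each stranded consonant: /w/ → /wo/, /k/ → /ko/, /ʃ/ → /ʃo/.

hɔwokopʊɔʃo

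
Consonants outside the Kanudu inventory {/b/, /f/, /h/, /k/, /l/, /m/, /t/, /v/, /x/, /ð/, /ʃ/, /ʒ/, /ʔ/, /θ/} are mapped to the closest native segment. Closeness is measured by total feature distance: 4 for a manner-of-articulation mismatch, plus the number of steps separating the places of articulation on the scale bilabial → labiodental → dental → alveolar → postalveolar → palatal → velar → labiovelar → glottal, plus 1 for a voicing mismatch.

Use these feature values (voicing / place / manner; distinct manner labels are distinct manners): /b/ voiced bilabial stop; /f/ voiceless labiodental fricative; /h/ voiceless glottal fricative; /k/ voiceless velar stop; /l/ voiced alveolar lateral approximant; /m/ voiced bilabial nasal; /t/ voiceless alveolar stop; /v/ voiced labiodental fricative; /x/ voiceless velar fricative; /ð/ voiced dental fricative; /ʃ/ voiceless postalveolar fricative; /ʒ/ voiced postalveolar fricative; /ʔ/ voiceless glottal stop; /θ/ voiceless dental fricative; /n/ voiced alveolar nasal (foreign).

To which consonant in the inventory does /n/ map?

m

/m/ is closest: same manner (nasal), place distance 3 (alveolar→bilabial), same voicing; total 3. Next closest is /l/ at distance 4.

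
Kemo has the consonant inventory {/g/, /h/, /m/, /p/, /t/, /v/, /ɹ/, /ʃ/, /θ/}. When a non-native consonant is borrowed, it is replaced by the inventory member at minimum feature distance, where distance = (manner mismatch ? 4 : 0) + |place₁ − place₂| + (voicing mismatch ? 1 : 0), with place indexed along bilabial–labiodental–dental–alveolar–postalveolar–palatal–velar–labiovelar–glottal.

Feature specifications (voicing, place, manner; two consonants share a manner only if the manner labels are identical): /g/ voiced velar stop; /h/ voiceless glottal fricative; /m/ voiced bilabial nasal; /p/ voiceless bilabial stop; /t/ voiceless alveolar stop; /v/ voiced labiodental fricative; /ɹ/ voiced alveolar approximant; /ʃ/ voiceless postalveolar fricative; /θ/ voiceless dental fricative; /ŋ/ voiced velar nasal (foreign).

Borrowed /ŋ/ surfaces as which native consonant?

g

/g/ is closest: manner differs (nasal→stop, +4), place distance 0 (velar→velar), same voicing; total 4. Next closest is /m/ at distance 6.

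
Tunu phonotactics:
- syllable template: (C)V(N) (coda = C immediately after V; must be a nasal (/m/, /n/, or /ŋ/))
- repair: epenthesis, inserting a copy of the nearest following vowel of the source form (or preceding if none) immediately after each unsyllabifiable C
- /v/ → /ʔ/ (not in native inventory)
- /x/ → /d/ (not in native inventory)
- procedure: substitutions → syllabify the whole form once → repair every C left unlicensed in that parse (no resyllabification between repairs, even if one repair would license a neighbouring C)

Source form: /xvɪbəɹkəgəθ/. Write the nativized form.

dɪʔɪbəɹəkəgəθə

Substitution: /x/ → /d/, /v/ → /ʔ/, giving /dʔɪbəɹkəgəθ/.
The consonants /d/, /ɹ/, /θ/ cannot be parsed into a legal (C)V(N) syllable (only a nasal (/m/, /n/, or /ŋ/) is licensed in coda position; onsets are limited to one consonant).
Each unlicensed consonant becomes the onset of a new syllable: /d/ → /dɪ/, /ɹ/ → /ɹə/, /θ/ → /θə/.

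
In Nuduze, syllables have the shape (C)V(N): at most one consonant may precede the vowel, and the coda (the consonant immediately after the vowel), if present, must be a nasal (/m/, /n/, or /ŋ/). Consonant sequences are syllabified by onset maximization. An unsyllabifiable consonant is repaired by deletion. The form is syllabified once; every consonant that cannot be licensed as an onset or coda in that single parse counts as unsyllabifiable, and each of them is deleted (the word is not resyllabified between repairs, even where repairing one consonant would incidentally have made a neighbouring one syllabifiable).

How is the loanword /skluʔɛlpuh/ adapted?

luʔɛpu

Syllabifying with onset maximization leaves /s/, /k/, /l/, /h/ stranded (only a nasal (/m/, /n/, or /ŋ/) is licensed in coda position; onsets are limited to one consonant).
Deletion applies to /s/, /k/, /l/, /h/.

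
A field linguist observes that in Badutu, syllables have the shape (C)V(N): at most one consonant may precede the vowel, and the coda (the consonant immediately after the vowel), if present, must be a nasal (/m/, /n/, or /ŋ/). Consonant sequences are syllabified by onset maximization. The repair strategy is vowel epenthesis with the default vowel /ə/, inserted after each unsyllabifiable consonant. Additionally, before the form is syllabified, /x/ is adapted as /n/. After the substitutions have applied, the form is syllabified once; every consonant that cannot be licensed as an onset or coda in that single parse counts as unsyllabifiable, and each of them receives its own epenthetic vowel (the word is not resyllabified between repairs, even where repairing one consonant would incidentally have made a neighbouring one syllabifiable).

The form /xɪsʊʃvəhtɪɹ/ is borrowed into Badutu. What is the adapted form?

Substitution: /x/ → /n/, giving /nɪsʊʃvəhtɪɹ/.
The consonants /ʃ/, /h/, /ɹ/ cannot be parsed into a legal (C)V(N) syllable (only a nasal (/m/, /n/, or /ŋ/) is licensed in coda position; onsets are limited to one consonant).
Each unlicensed consonant becomes the onset of a new syllable: /ʃ/ → /ʃə/, /h/ → /hə/, /ɹ/ → /ɹə/.

nɪsʊʃəvəhətɪɹə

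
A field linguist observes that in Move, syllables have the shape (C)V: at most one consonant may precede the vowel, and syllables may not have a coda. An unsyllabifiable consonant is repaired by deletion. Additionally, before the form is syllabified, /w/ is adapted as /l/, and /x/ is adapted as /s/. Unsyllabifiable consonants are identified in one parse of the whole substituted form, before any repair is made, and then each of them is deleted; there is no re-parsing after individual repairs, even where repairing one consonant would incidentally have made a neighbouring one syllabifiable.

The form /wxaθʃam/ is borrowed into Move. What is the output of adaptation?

saʃa

Substitution: /w/ → /l/, /x/ → /s/, giving /lsaθʃam/.
Under (C)V, the unsyllabifiable consonants are /l/, /θ/, /m/ (no codas are permitted; onsets are limited to one consonant).
Deletion applies to /l/, /θ/, /m/.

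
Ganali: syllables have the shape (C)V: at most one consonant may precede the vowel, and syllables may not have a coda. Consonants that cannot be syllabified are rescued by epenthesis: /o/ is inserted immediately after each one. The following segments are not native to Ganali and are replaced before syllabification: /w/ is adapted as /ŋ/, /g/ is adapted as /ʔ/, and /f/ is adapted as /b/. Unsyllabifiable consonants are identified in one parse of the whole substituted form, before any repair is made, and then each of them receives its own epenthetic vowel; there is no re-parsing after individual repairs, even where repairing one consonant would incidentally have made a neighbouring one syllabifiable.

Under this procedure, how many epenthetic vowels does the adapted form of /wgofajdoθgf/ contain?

5

After substitution the input is /ŋʔobajdoθʔb/.
The unsyllabifiable consonants are /ŋ/, /j/, /θ/, /ʔ/, /b/; each receives one epenthetic vowel.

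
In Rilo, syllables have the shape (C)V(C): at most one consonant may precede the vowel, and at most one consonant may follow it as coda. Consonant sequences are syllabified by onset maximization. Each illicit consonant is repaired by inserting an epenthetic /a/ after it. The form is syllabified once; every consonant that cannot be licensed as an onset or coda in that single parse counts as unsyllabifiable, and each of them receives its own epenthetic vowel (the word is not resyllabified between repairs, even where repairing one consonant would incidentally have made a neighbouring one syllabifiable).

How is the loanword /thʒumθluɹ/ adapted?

tahaʒumθaluɹ

The consonants /t/, /h/, /θ/ cannot be parsed into a legal (C)V(C) syllable (at most one coda consonant is licensed; onsets are limited to one consonant).
Each unlicensed consonant becomes the onset of a new syllable: /t/ → /ta/, /h/ → /ha/, /θ/ → /θa/.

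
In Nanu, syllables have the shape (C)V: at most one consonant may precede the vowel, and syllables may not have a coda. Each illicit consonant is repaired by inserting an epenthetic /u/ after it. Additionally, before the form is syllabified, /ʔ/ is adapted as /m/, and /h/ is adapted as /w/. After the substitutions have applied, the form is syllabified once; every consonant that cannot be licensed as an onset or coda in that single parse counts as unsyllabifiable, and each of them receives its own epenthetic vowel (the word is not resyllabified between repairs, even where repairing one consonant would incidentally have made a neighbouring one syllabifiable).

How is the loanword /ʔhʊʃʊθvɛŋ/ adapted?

Substitution: /ʔ/ → /m/, /h/ → /w/, giving /mwʊʃʊθvɛŋ/.
Under (C)V, the unsyllabifiable consonants are /m/, /θ/, /ŋ/ (no codas are permitted; onsets are limited to one consonant).
Inserting the epenthetic vowel yields /m/ → /mu/, /θ/ → /θu/, /ŋ/ → /ŋu/.

muwʊʃʊθuvɛŋu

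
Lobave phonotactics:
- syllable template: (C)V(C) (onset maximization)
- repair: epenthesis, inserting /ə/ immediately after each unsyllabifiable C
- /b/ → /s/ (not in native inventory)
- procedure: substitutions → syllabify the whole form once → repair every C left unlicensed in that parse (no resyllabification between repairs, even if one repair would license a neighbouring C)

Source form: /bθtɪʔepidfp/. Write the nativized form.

səθətɪʔepidfəpə

Substitution: /b/ → /s/, giving /sθtɪʔepidfp/.
The consonants /s/, /θ/, /f/, /p/ cannot be parsed into a legal (C)V(C) syllable (at most one coda consonant is licensed; onsets are limited to one consonant).
Inserting the epenthetic vowel yields /s/ → /sə/, /θ/ → /θə/, /f/ → /fə/, /p/ → /pə/.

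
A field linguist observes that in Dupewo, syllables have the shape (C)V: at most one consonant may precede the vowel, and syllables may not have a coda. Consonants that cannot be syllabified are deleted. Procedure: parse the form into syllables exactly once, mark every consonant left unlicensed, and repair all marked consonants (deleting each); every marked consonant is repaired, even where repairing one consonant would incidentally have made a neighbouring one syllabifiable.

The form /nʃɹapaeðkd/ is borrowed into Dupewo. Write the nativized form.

ɹapae

Syllabifying with onset maximization leaves /n/, /ʃ/, /ð/, /k/, /d/ stranded (no codas are permitted; onsets are limited to one consonant).
Deletion applies to /n/, /ʃ/, /ð/, /k/, /d/.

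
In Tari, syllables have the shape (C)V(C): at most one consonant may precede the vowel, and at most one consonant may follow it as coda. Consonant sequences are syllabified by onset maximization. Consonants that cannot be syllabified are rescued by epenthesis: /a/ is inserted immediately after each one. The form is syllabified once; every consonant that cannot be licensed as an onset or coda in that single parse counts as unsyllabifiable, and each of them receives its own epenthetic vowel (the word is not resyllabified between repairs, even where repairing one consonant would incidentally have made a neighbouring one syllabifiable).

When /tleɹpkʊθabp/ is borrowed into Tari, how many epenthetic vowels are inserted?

3

The unsyllabifiable consonants are /t/, /p/, /p/; each receives one epenthetic vowel.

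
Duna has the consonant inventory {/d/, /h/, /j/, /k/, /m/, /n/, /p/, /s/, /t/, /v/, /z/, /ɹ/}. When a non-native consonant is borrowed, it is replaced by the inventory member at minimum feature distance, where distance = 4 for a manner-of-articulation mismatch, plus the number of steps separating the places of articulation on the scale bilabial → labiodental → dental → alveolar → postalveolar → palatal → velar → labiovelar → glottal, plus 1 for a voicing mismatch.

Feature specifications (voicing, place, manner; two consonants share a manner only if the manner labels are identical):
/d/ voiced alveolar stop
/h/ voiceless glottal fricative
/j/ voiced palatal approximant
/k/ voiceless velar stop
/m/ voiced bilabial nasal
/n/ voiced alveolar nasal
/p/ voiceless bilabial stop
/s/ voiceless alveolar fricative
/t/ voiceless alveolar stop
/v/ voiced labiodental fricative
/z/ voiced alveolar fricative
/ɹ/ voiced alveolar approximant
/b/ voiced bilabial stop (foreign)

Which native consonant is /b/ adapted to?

/p/ is closest: same manner (stop), place distance 0 (bilabial→bilabial), voicing differs (+1); total 1. Next closest is /d/ at distance 3.

p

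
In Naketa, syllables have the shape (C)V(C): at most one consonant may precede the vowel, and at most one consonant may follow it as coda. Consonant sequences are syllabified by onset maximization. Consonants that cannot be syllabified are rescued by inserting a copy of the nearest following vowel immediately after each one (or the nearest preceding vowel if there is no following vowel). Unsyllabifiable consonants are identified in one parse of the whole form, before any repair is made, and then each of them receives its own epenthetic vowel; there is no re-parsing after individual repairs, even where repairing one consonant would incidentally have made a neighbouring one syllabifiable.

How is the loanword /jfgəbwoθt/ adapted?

jəfəgəbwoθto

The consonants /j/, /f/, /t/ cannot be parsed into a legal (C)V(C) syllable (at most one coda consonant is licensed; onsets are limited to one consonant).
Inserting the epenthetic vowel yields /j/ → /jə/, /f/ → /fə/, /t/ → /to/.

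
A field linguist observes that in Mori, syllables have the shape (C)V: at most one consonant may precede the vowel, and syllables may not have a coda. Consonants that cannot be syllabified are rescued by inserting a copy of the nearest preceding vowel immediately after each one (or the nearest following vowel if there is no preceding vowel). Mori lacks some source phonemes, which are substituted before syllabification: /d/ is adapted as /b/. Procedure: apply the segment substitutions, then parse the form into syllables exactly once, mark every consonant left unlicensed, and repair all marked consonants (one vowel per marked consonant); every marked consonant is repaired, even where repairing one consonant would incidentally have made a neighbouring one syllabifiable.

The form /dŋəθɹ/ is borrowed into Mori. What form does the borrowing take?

Substitution: /d/ → /b/, giving /bŋəθɹ/.
Under (C)V, the unsyllabifiable consonants are /b/, /θ/, /ɹ/ (no codas are permitted; onsets are limited to one consonant).
Each unlicensed consonant becomes the onset of a new syllable: /b/ → /bə/, /θ/ → /θə/, /ɹ/ → /ɹə/.

bəŋəθəɹə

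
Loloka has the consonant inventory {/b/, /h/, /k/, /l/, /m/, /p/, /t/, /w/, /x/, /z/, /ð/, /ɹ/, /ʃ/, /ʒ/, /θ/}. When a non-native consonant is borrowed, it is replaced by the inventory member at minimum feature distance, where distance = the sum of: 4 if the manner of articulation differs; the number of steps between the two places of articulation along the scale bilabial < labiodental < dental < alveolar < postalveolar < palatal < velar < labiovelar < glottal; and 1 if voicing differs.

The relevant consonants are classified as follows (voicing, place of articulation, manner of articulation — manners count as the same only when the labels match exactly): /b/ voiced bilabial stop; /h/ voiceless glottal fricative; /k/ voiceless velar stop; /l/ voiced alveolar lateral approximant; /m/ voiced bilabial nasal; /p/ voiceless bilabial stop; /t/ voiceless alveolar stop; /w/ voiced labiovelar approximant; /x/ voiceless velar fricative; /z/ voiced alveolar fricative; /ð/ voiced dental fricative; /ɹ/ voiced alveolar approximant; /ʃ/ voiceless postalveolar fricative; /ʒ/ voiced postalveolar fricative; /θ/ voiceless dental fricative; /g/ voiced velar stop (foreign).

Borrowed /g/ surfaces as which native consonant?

/k/ is closest: same manner (stop), place distance 0 (velar→velar), voicing differs (+1); total 1. Next closest is /t/ at distance 4.

k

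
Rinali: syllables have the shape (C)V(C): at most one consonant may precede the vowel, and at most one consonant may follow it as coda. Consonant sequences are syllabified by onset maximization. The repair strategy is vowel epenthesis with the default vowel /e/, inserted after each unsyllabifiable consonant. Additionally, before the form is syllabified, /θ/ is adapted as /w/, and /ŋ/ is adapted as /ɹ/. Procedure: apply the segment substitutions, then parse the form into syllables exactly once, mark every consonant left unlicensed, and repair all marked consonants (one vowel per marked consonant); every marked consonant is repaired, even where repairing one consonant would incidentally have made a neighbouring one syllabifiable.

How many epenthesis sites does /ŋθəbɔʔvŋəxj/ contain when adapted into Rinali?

3

After substitution the input is /ɹwəbɔʔvɹəxj/.
The unsyllabifiable consonants are /ɹ/, /v/, /j/; each receives one epenthetic vowel.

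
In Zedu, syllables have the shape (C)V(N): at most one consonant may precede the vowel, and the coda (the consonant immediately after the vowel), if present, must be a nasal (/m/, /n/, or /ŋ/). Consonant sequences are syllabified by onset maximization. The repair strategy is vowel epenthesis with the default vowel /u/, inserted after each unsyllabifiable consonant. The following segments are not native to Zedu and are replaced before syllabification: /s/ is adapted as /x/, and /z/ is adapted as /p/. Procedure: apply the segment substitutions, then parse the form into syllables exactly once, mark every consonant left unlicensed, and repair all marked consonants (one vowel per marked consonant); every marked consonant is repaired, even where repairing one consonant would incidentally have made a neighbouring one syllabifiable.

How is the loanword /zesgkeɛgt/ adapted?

Substitution: /z/ → /p/, /s/ → /x/, giving /pexgkeɛgt/.
The consonants /x/, /g/, /g/, /t/ cannot be parsed into a legal (C)V(N) syllable (only a nasal (/m/, /n/, or /ŋ/) is licensed in coda position; onsets are limited to one consonant).
Inserting the epenthetic vowel yields /x/ → /xu/, /g/ → /gu/, /g/ → /gu/, /t/ → /tu/.

pexugukeɛgutu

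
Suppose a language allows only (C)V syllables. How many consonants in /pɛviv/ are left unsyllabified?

1

Syllabifying with onset maximization leaves /v/ stranded (no codas are permitted; onsets are limited to one consonant).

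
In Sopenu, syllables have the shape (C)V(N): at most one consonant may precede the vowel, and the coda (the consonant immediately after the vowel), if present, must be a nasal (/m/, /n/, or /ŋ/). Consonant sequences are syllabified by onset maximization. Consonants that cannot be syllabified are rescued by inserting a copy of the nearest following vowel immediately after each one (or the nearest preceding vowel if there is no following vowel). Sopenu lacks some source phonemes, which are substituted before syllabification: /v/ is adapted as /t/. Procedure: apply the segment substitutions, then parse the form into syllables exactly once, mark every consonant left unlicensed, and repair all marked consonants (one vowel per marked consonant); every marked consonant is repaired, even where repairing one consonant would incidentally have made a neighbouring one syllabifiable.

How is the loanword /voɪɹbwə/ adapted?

toɪɹəbəwə

Substitution: /v/ → /t/, giving /toɪɹbwə/.
Syllabifying with onset maximization leaves /ɹ/, /b/ stranded (only a nasal (/m/, /n/, or /ŋ/) is licensed in coda position; onsets are limited to one consonant).
Each unlicensed consonant becomes the onset of a new syllable: /ɹ/ → /ɹə/, /b/ → /bə/.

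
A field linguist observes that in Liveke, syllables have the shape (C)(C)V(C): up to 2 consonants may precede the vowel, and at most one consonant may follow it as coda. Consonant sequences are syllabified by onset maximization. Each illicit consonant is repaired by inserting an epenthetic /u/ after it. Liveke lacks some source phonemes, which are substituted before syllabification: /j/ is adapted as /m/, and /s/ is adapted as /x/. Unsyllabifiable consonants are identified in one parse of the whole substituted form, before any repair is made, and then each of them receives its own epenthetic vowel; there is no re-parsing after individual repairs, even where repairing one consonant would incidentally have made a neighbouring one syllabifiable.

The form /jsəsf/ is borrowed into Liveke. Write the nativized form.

Substitution: /j/ → /m/, /s/ → /x/, giving /mxəxf/.
Syllabifying with onset maximization leaves /f/ stranded (at most one coda consonant is licensed; onsets may contain at most 2 consonants).
Epenthesis after each stranded consonant: /f/ → /fu/.

mxəxfu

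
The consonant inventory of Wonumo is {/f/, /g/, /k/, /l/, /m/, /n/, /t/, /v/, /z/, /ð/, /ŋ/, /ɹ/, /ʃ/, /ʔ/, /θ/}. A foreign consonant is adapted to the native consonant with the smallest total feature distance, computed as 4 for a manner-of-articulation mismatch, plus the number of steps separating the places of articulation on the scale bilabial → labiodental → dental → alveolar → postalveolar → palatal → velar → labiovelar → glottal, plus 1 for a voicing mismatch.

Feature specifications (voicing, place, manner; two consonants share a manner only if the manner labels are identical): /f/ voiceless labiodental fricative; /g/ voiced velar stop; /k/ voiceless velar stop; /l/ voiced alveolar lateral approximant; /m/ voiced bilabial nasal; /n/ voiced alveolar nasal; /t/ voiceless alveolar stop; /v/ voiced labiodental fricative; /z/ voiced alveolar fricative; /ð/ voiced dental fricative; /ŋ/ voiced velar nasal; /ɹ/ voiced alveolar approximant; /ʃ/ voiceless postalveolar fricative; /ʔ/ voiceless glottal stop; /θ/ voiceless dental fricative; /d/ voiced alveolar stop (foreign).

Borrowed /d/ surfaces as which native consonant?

/t/ is closest: same manner (stop), place distance 0 (alveolar→alveolar), voicing differs (+1); total 1. Next closest is /g/ at distance 3.

t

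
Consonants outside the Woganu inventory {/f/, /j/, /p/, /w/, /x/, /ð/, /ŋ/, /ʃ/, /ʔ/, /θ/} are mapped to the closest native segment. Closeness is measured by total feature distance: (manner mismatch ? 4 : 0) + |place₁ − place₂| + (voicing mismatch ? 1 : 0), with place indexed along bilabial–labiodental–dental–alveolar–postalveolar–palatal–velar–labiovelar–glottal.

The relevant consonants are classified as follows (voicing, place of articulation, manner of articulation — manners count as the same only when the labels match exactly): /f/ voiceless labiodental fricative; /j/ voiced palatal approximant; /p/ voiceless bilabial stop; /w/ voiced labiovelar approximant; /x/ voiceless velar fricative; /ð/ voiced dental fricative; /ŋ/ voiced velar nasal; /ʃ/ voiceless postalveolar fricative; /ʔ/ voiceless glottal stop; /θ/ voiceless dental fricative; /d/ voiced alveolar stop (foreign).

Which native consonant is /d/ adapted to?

/p/ is closest: same manner (stop), place distance 3 (alveolar→bilabial), voicing differs (+1); total 4. Next closest is /ð/ at distance 5.

p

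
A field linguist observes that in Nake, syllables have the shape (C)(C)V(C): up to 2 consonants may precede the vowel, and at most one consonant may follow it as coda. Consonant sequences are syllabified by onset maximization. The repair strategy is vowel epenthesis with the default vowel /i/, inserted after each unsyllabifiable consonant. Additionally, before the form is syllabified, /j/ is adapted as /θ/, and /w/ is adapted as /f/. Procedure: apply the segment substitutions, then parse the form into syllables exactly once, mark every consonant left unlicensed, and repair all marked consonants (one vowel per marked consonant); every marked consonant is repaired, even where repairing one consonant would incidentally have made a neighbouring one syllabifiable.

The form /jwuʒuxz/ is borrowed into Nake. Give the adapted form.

θfuʒuxzi

Substitution: /j/ → /θ/, /w/ → /f/, giving /θfuʒuxz/.
Under (C)(C)V(C), the unsyllabifiable consonants are /z/ (at most one coda consonant is licensed; onsets may contain at most 2 consonants).
Inserting the epenthetic vowel yields /z/ → /zi/.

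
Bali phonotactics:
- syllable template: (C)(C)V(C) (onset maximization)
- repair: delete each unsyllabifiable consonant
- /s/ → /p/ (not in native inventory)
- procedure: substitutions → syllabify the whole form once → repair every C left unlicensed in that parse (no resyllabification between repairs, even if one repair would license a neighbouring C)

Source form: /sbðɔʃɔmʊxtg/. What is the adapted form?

bðɔʃɔmʊx

Substitution: /s/ → /p/, giving /pbðɔʃɔmʊxtg/.
The consonants /p/, /t/, /g/ cannot be parsed into a legal (C)(C)V(C) syllable (at most one coda consonant is licensed; onsets may contain at most 2 consonants).
Deleting the stranded consonants removes /p/, /t/, /g/.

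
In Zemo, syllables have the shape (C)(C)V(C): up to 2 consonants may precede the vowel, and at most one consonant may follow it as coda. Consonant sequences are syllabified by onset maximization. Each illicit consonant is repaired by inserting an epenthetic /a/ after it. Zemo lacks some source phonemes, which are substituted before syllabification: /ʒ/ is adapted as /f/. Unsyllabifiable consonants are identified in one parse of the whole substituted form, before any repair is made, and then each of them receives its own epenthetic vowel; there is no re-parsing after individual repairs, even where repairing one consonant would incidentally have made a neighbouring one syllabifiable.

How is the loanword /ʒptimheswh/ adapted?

Substitution: /ʒ/ → /f/, giving /fptimheswh/.
The consonants /f/, /w/, /h/ cannot be parsed into a legal (C)(C)V(C) syllable (at most one coda consonant is licensed; onsets may contain at most 2 consonants).
Inserting the epenthetic vowel yields /f/ → /fa/, /w/ → /wa/, /h/ → /ha/.

faptimheswaha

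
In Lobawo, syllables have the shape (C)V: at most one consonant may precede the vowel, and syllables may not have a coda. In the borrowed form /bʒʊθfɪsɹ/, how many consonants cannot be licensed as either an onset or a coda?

Syllabifying with onset maximization leaves /b/, /θ/, /s/, /ɹ/ stranded (no codas are permitted; onsets are limited to one consonant).

4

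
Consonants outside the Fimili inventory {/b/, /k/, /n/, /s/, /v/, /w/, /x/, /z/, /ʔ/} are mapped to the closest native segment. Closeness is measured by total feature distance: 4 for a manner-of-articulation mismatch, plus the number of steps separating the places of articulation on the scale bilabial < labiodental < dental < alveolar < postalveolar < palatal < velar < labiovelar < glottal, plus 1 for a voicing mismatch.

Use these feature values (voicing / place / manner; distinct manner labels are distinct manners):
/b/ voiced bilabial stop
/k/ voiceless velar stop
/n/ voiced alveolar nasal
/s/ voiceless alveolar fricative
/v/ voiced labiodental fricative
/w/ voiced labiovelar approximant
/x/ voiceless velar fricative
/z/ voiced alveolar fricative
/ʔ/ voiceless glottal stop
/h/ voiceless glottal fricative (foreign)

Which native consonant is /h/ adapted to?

x

/x/ is closest: same manner (fricative), place distance 2 (glottal→velar), same voicing; total 2. Next closest is /ʔ/ at distance 4.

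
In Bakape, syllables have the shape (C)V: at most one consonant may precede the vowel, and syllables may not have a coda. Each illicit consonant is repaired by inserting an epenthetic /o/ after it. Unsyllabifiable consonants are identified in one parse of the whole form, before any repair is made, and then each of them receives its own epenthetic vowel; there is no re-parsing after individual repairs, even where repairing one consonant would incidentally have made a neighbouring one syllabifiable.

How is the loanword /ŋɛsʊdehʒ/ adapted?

Syllabifying with onset maximization leaves /h/, /ʒ/ stranded (no codas are permitted; onsets are limited to one consonant).
Each unlicensed consonant becomes the onset of a new syllable: /h/ → /ho/, /ʒ/ → /ʒo/.

ŋɛsʊdehoʒo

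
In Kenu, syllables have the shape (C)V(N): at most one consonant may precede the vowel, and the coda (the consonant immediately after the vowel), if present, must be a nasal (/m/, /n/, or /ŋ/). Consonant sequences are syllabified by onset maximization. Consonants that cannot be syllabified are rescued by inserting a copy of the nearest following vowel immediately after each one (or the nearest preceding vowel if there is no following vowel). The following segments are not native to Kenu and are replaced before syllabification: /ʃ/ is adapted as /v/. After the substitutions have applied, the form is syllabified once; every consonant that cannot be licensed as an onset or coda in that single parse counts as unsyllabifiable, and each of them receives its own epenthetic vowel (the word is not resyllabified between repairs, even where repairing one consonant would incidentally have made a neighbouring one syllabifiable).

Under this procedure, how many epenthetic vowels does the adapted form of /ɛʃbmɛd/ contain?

After substitution the input is /ɛvbmɛd/.
The unsyllabifiable consonants are /v/, /b/, /d/; each receives one epenthetic vowel.

3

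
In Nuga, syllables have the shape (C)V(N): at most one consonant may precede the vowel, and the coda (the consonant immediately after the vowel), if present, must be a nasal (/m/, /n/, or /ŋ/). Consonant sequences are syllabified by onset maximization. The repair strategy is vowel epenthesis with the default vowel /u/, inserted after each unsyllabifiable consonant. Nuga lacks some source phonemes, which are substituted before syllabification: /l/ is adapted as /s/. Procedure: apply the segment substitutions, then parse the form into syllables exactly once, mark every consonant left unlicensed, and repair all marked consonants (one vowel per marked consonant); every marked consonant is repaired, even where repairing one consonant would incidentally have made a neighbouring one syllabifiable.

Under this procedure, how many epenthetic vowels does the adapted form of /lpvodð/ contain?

After substitution the input is /spvodð/.
The unsyllabifiable consonants are /s/, /p/, /d/, /ð/; each receives one epenthetic vowel.

4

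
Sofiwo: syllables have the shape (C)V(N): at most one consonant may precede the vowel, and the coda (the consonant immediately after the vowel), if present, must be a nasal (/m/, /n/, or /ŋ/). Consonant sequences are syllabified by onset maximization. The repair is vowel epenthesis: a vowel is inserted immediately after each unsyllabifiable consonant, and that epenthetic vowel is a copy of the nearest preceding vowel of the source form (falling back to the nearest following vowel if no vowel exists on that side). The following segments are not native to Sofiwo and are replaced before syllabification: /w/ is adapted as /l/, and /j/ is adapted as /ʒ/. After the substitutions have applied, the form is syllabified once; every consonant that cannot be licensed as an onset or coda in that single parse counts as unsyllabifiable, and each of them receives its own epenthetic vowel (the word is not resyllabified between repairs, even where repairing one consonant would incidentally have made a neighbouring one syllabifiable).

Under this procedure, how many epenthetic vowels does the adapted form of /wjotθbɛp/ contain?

After substitution the input is /lʒotθbɛp/.
The unsyllabifiable consonants are /l/, /t/, /θ/, /p/; each receives one epenthetic vowel.

4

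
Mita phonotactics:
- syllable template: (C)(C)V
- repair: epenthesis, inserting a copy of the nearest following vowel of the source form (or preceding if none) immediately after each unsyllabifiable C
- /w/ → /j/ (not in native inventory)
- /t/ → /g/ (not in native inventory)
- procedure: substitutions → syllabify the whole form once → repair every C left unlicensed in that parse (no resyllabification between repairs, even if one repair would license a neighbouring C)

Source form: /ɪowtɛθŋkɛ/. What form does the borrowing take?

ɪojgɛθɛŋkɛ

Substitution: /w/ → /j/, /t/ → /g/, giving /ɪojgɛθŋkɛ/.
Syllabifying with onset maximization leaves /θ/ stranded (no codas are permitted; onsets may contain at most 2 consonants).
Epenthesis after each stranded consonant: /θ/ → /θɛ/.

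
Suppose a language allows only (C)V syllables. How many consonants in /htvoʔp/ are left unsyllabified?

4

The consonants /h/, /t/, /ʔ/, /p/ cannot be parsed into a legal (C)V syllable (no codas are permitted; onsets are limited to one consonant).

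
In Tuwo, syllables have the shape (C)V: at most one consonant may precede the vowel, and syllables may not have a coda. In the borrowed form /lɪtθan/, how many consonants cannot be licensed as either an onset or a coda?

Syllabifying with onset maximization leaves /t/, /n/ stranded (no codas are permitted; onsets are limited to one consonant).

2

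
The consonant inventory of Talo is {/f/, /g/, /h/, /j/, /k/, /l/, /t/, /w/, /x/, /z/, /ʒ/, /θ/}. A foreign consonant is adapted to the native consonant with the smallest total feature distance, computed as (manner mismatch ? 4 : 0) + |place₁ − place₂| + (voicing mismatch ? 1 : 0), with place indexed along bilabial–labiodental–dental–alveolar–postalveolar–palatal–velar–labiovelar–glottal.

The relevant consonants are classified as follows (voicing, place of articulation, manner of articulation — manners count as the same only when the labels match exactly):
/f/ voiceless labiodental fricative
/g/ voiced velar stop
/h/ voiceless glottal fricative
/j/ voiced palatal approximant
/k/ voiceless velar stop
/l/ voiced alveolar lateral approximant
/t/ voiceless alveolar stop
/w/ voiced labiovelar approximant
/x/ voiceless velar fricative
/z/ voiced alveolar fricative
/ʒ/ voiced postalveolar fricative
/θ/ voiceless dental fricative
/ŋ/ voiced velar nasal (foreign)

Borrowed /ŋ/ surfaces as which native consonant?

g

/g/ is closest: manner differs (nasal→stop, +4), place distance 0 (velar→velar), same voicing; total 4. Next closest is /j/ at distance 5.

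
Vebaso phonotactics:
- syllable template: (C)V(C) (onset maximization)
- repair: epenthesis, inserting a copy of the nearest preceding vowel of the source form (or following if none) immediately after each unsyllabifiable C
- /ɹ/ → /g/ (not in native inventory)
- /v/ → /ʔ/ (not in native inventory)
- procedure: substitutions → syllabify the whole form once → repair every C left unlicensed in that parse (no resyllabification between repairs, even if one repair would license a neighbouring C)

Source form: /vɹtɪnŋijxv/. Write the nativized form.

Substitution: /v/ → /ʔ/, /ɹ/ → /g/, giving /ʔgtɪnŋijxʔ/.
Syllabifying with onset maximization leaves /ʔ/, /g/, /x/, /ʔ/ stranded (at most one coda consonant is licensed; onsets are limited to one consonant).
Each unlicensed consonant becomes the onset of a new syllable: /ʔ/ → /ʔɪ/, /g/ → /gɪ/, /x/ → /xi/, /ʔ/ → /ʔi/.

ʔɪgɪtɪnŋijxiʔi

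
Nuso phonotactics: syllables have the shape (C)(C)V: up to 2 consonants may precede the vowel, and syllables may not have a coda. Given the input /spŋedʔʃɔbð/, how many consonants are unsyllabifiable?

4

Under (C)(C)V, the unsyllabifiable consonants are /s/, /d/, /b/, /ð/ (no codas are permitted; onsets may contain at most 2 consonants).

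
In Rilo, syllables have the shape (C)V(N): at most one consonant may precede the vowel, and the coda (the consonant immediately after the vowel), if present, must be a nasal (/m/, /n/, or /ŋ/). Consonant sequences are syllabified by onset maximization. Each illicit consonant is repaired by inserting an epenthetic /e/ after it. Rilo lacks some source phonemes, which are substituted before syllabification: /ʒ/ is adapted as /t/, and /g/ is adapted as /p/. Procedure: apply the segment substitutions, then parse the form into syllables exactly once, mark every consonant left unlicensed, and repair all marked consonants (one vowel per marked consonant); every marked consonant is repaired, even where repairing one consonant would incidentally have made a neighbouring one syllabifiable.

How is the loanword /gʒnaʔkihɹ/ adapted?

petenaʔekiheɹe

Substitution: /g/ → /p/, /ʒ/ → /t/, giving /ptnaʔkihɹ/.
Syllabifying with onset maximization leaves /p/, /t/, /ʔ/, /h/, /ɹ/ stranded (only a nasal (/m/, /n/, or /ŋ/) is licensed in coda position; onsets are limited to one consonant).
Each unlicensed consonant becomes the onset of a new syllable: /p/ → /pe/, /t/ → /te/, /ʔ/ → /ʔe/, /h/ → /he/, /ɹ/ → /ɹe/.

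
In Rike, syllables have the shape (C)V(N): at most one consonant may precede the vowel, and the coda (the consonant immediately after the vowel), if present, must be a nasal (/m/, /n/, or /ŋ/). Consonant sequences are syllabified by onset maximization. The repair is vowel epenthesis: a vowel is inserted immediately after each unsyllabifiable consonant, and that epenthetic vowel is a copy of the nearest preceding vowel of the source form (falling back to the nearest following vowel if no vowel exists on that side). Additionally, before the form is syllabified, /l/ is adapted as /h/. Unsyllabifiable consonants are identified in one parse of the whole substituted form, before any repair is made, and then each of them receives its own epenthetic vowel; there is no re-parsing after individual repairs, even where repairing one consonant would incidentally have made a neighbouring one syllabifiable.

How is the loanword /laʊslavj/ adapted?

Substitution: /l/ → /h/, giving /haʊshavj/.
Under (C)V(N), the unsyllabifiable consonants are /s/, /v/, /j/ (only a nasal (/m/, /n/, or /ŋ/) is licensed in coda position; onsets are limited to one consonant).
Epenthesis after each stranded consonant: /s/ → /sʊ/, /v/ → /va/, /j/ → /ja/.

haʊsʊhavaja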